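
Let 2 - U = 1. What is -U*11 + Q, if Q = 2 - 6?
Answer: -15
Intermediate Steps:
Q = -4
U = 1 (U = 2 - 1*1 = 2 - 1 = 1)
-U*11 + Q = -1*1*11 - 4 = -1*11 - 4 = -11 - 4 = -15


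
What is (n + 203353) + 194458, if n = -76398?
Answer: 321413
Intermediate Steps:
(n + 203353) + 194458 = (-76398 + 203353) + 194458 = 126955 + 194458 = 321413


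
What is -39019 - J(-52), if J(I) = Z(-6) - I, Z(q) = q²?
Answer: -39107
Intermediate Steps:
J(I) = 36 - I (J(I) = (-6)² - I = 36 - I)
-39019 - J(-52) = -39019 - (36 - 1*(-52)) = -39019 - (36 + 52) = -39019 - 1*88 = -39019 - 88 = -39107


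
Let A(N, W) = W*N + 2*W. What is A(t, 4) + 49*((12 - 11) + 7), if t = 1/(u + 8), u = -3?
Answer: 2004/5 ≈ 400.80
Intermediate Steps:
t = ⅕ (t = 1/(-3 + 8) = 1/5 = ⅕ ≈ 0.20000)
A(N, W) = 2*W + N*W (A(N, W) = N*W + 2*W = 2*W + N*W)
A(t, 4) + 49*((12 - 11) + 7) = 4*(2 + ⅕) + 49*((12 - 11) + 7) = 4*(11/5) + 49*(1 + 7) = 44/5 + 49*8 = 44/5 + 392 = 2004/5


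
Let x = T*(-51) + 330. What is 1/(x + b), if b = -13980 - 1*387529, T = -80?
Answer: -1/397099 ≈ -2.5183e-6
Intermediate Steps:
x = 4410 (x = -80*(-51) + 330 = 4080 + 330 = 4410)
b = -401509 (b = -13980 - 387529 = -401509)
1/(x + b) = 1/(4410 - 401509) = 1/(-397099) = -1/397099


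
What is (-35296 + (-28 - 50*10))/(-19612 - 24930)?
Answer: 17912/22271 ≈ 0.80427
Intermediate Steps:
(-35296 + (-28 - 50*10))/(-19612 - 24930) = (-35296 + (-28 - 500))/(-44542) = (-35296 - 528)*(-1/44542) = -35824*(-1/44542) = 17912/22271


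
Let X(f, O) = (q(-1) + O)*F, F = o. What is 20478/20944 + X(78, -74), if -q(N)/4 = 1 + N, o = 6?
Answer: -4639329/10472 ≈ -443.02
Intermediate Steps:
q(N) = -4 - 4*N (q(N) = -4*(1 + N) = -4 - 4*N)
F = 6
X(f, O) = 6*O (X(f, O) = ((-4 - 4*(-1)) + O)*6 = ((-4 + 4) + O)*6 = (0 + O)*6 = O*6 = 6*O)
20478/20944 + X(78, -74) = 20478/20944 + 6*(-74) = 20478*(1/20944) - 444 = 10239/10472 - 444 = -4639329/10472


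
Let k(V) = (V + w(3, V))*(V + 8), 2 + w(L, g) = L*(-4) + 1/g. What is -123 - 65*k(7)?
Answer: 45939/7 ≈ 6562.7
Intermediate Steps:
w(L, g) = -2 + 1/g - 4*L (w(L, g) = -2 + (L*(-4) + 1/g) = -2 + (-4*L + 1/g) = -2 + (1/g - 4*L) = -2 + 1/g - 4*L)
k(V) = (8 + V)*(-14 + V + 1/V) (k(V) = (V + (-2 + 1/V - 4*3))*(V + 8) = (V + (-2 + 1/V - 12))*(8 + V) = (V + (-14 + 1/V))*(8 + V) = (-14 + V + 1/V)*(8 + V) = (8 + V)*(-14 + V + 1/V))
-123 - 65*k(7) = -123 - 65*(-111 + 7² - 6*7 + 8/7) = -123 - 65*(-111 + 49 - 42 + 8*(⅐)) = -123 - 65*(-111 + 49 - 42 + 8/7) = -123 - 65*(-720/7) = -123 + 46800/7 = 45939/7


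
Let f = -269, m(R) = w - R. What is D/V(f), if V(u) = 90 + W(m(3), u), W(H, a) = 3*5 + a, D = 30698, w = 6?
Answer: -15349/82 ≈ -187.18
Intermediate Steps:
m(R) = 6 - R
W(H, a) = 15 + a
V(u) = 105 + u (V(u) = 90 + (15 + u) = 105 + u)
D/V(f) = 30698/(105 - 269) = 30698/(-164) = 30698*(-1/164) = -15349/82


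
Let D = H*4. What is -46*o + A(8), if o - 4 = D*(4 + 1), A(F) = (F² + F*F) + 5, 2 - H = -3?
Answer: -4651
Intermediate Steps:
H = 5 (H = 2 - 1*(-3) = 2 + 3 = 5)
A(F) = 5 + 2*F² (A(F) = (F² + F²) + 5 = 2*F² + 5 = 5 + 2*F²)
D = 20 (D = 5*4 = 20)
o = 104 (o = 4 + 20*(4 + 1) = 4 + 20*5 = 4 + 100 = 104)
-46*o + A(8) = -46*104 + (5 + 2*8²) = -4784 + (5 + 2*64) = -4784 + (5 + 128) = -4784 + 133 = -4651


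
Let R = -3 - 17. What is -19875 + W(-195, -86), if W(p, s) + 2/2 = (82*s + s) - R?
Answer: -26994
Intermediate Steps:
R = -20
W(p, s) = 19 + 83*s (W(p, s) = -1 + ((82*s + s) - 1*(-20)) = -1 + (83*s + 20) = -1 + (20 + 83*s) = 19 + 83*s)
-19875 + W(-195, -86) = -19875 + (19 + 83*(-86)) = -19875 + (19 - 7138) = -19875 - 7119 = -26994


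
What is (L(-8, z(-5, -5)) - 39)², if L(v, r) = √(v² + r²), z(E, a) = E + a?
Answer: 1685 - 156*√41 ≈ 686.11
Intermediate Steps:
L(v, r) = √(r² + v²)
(L(-8, z(-5, -5)) - 39)² = (√((-5 - 5)² + (-8)²) - 39)² = (√((-10)² + 64) - 39)² = (√(100 + 64) - 39)² = (√164 - 39)² = (2*√41 - 39)² = (-39 + 2*√41)²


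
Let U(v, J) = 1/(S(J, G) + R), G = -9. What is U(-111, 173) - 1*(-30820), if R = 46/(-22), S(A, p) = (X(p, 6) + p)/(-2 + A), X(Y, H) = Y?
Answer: 14146171/459 ≈ 30820.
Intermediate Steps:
S(A, p) = 2*p/(-2 + A) (S(A, p) = (p + p)/(-2 + A) = (2*p)/(-2 + A) = 2*p/(-2 + A))
R = -23/11 (R = 46*(-1/22) = -23/11 ≈ -2.0909)
U(v, J) = 1/(-23/11 - 18/(-2 + J)) (U(v, J) = 1/(2*(-9)/(-2 + J) - 23/11) = 1/(-18/(-2 + J) - 23/11) = 1/(-23/11 - 18/(-2 + J)))
U(-111, 173) - 1*(-30820) = 11*(2 - 1*173)/(152 + 23*173) - 1*(-30820) = 11*(2 - 173)/(152 + 3979) + 30820 = 11*(-171)/4131 + 30820 = 11*(1/4131)*(-171) + 30820 = -209/459 + 30820 = 14146171/459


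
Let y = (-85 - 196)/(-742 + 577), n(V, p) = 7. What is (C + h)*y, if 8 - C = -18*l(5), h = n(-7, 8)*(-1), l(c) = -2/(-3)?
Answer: 3653/165 ≈ 22.139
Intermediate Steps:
y = 281/165 (y = -281/(-165) = -281*(-1/165) = 281/165 ≈ 1.7030)
l(c) = 2/3 (l(c) = -2*(-1/3) = 2/3)
h = -7 (h = 7*(-1) = -7)
C = 20 (C = 8 - (-18)*2/3 = 8 - 1*(-12) = 8 + 12 = 20)
(C + h)*y = (20 - 7)*(281/165) = 13*(281/165) = 3653/165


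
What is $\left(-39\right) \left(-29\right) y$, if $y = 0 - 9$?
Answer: $-10179$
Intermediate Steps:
$y = -9$
$\left(-39\right) \left(-29\right) y = \left(-39\right) \left(-29\right) \left(-9\right) = 1131 \left(-9\right) = -10179$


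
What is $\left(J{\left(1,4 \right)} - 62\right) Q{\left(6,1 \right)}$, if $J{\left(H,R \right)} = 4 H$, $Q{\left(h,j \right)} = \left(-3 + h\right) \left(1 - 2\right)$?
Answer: $174$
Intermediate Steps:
$Q{\left(h,j \right)} = 3 - h$ ($Q{\left(h,j \right)} = \left(-3 + h\right) \left(-1\right) = 3 - h$)
$\left(J{\left(1,4 \right)} - 62\right) Q{\left(6,1 \right)} = \left(4 \cdot 1 - 62\right) \left(3 - 6\right) = \left(4 - 62\right) \left(3 - 6\right) = \left(-58\right) \left(-3\right) = 174$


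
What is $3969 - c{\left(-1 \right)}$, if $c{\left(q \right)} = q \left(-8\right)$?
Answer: $3961$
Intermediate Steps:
$c{\left(q \right)} = - 8 q$
$3969 - c{\left(-1 \right)} = 3969 - \left(-8\right) \left(-1\right) = 3969 - 8 = 3961$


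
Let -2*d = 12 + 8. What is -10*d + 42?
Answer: 142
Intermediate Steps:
d = -10 (d = -(12 + 8)/2 = -1/2*20 = -10)
-10*d + 42 = -10*(-10) + 42 = 100 + 42 = 142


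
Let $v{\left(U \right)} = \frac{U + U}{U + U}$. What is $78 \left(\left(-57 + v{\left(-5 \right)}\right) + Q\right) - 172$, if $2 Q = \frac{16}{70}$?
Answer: $- \frac{158588}{35} \approx -4531.1$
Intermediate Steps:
$Q = \frac{4}{35}$ ($Q = \frac{16 \cdot \frac{1}{70}}{2} = \frac{1}{2} \cdot \frac{8}{35} = \frac{4}{35} \approx 0.11429$)
$v{\left(U \right)} = 1$ ($v{\left(U \right)} = \frac{2 U}{2 U} = 2 U \frac{1}{2 U} = 1$)
$78 \left(\left(-57 + v{\left(-5 \right)}\right) + Q\right) - 172 = 78 \left(\left(-57 + 1\right) + \frac{4}{35}\right) - 172 = 78 \left(-56 + \frac{4}{35}\right) - 172 = 78 \left(- \frac{1956}{35}\right) - 172 = - \frac{152568}{35} - 172 = - \frac{158588}{35}$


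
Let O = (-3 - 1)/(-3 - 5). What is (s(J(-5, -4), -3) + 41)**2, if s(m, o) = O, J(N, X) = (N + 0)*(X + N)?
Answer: 6889/4 ≈ 1722.3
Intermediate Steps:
J(N, X) = N*(N + X)
O = 1/2 (O = -4/(-8) = -4*(-1/8) = 1/2 ≈ 0.50000)
s(m, o) = 1/2
(s(J(-5, -4), -3) + 41)**2 = (1/2 + 41)**2 = (83/2)**2 = 6889/4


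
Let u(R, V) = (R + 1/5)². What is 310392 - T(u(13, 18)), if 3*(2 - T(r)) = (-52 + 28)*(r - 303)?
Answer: 7785502/25 ≈ 3.1142e+5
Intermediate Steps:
u(R, V) = (⅕ + R)² (u(R, V) = (R + ⅕)² = (⅕ + R)²)
T(r) = -2422 + 8*r (T(r) = 2 - (-52 + 28)*(r - 303)/3 = 2 - (-8)*(-303 + r) = 2 - (7272 - 24*r)/3 = 2 + (-2424 + 8*r) = -2422 + 8*r)
310392 - T(u(13, 18)) = 310392 - (-2422 + 8*((1 + 5*13)²/25)) = 310392 - (-2422 + 8*((1 + 65)²/25)) = 310392 - (-2422 + 8*((1/25)*66²)) = 310392 - (-2422 + 8*((1/25)*4356)) = 310392 - (-2422 + 8*(4356/25)) = 310392 - (-2422 + 34848/25) = 310392 - 1*(-25702/25) = 310392 + 25702/25 = 7785502/25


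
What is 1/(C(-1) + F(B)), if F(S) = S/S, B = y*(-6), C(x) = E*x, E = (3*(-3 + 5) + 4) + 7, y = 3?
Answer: -1/16 ≈ -0.062500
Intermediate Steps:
E = 17 (E = (3*2 + 4) + 7 = (6 + 4) + 7 = 10 + 7 = 17)
C(x) = 17*x
B = -18 (B = 3*(-6) = -18)
F(S) = 1
1/(C(-1) + F(B)) = 1/(17*(-1) + 1) = 1/(-17 + 1) = 1/(-16) = -1/16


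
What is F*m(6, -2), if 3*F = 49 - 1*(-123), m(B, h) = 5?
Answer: 860/3 ≈ 286.67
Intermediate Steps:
F = 172/3 (F = (49 - 1*(-123))/3 = (49 + 123)/3 = (⅓)*172 = 172/3 ≈ 57.333)
F*m(6, -2) = (172/3)*5 = 860/3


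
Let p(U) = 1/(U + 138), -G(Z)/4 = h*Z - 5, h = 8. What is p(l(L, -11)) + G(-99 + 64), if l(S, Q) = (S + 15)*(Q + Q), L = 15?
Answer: 595079/522 ≈ 1140.0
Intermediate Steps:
l(S, Q) = 2*Q*(15 + S) (l(S, Q) = (15 + S)*(2*Q) = 2*Q*(15 + S))
G(Z) = 20 - 32*Z (G(Z) = -4*(8*Z - 5) = -4*(-5 + 8*Z) = 20 - 32*Z)
p(U) = 1/(138 + U)
p(l(L, -11)) + G(-99 + 64) = 1/(138 + 2*(-11)*(15 + 15)) + (20 - 32*(-99 + 64)) = 1/(138 + 2*(-11)*30) + (20 - 32*(-35)) = 1/(138 - 660) + (20 + 1120) = 1/(-522) + 1140 = -1/522 + 1140 = 595079/522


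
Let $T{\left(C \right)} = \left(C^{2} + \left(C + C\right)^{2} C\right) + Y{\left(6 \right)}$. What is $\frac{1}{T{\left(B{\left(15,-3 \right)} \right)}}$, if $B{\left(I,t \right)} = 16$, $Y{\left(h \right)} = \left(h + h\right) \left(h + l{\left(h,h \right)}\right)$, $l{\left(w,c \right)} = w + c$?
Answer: $\frac{1}{16856} \approx 5.9326 \cdot 10^{-5}$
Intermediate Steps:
$l{\left(w,c \right)} = c + w$
$Y{\left(h \right)} = 6 h^{2}$ ($Y{\left(h \right)} = \left(h + h\right) \left(h + \left(h + h\right)\right) = 2 h \left(h + 2 h\right) = 2 h 3 h = 6 h^{2}$)
$T{\left(C \right)} = 216 + C^{2} + 4 C^{3}$ ($T{\left(C \right)} = \left(C^{2} + \left(C + C\right)^{2} C\right) + 6 \cdot 6^{2} = \left(C^{2} + \left(2 C\right)^{2} C\right) + 6 \cdot 36 = \left(C^{2} + 4 C^{2} C\right) + 216 = \left(C^{2} + 4 C^{3}\right) + 216 = 216 + C^{2} + 4 C^{3}$)
$\frac{1}{T{\left(B{\left(15,-3 \right)} \right)}} = \frac{1}{216 + 16^{2} + 4 \cdot 16^{3}} = \frac{1}{216 + 256 + 4 \cdot 4096} = \frac{1}{216 + 256 + 16384} = \frac{1}{16856}$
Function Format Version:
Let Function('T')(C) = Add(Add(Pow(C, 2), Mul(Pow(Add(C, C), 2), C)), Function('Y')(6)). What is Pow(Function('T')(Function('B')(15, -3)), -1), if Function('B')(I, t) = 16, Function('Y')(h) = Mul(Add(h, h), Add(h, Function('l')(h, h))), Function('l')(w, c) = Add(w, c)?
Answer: Rational(1, 16856) ≈ 5.9326e-5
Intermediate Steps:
Function('l')(w, c) = Add(c, w)
Function('Y')(h) = Mul(6, Pow(h, 2)) (Function('Y')(h) = Mul(Add(h, h), Add(h, Add(h, h))) = Mul(Mul(2, h), Add(h, Mul(2, h))) = Mul(Mul(2, h), Mul(3, h)) = Mul(6, Pow(h, 2)))
Function('T')(C) = Add(216, Pow(C, 2), Mul(4, Pow(C, 3))) (Function('T')(C) = Add(Add(Pow(C, 2), Mul(Pow(Add(C, C), 2), C)), Mul(6, Pow(6, 2))) = Add(Add(Pow(C, 2), Mul(Pow(Mul(2, C), 2), C)), Mul(6, 36)) = Add(Add(Pow(C, 2), Mul(Mul(4, Pow(C, 2)), C)), 216) = Add(Add(Pow(C, 2), Mul(4, Pow(C, 3))), 216) = Add(216, Pow(C, 2), Mul(4, Pow(C, 3))))
Pow(Function('T')(Function('B')(15, -3)), -1) = Pow(Add(216, Pow(16, 2), Mul(4, Pow(16, 3))), -1) = Pow(Add(216, 256, Mul(4, 4096)), -1) = Pow(Add(216, 256, 16384), -1) = Pow(16856, -1) = Rational(1, 16856)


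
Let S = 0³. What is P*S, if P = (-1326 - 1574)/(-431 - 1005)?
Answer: 0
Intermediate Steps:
P = 725/359 (P = -2900/(-1436) = -2900*(-1/1436) = 725/359 ≈ 2.0195)
S = 0
P*S = (725/359)*0 = 0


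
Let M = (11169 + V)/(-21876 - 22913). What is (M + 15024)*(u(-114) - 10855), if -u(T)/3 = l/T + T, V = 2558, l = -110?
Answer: -134446008350618/850991 ≈ -1.5799e+8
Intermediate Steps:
M = -13727/44789 (M = (11169 + 2558)/(-21876 - 22913) = 13727/(-44789) = 13727*(-1/44789) = -13727/44789 ≈ -0.30648)
u(T) = -3*T + 330/T (u(T) = -3*(-110/T + T) = -3*(T - 110/T) = -3*T + 330/T)
(M + 15024)*(u(-114) - 10855) = (-13727/44789 + 15024)*((-3*(-114) + 330/(-114)) - 10855) = 672896209*((342 + 330*(-1/114)) - 10855)/44789 = 672896209*((342 - 55/19) - 10855)/44789 = 672896209*(6443/19 - 10855)/44789 = (672896209/44789)*(-199802/19) = -134446008350618/850991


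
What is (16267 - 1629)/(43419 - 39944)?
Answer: 14638/3475 ≈ 4.2124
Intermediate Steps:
(16267 - 1629)/(43419 - 39944) = 14638/3475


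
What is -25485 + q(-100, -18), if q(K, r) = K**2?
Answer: -15485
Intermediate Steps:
-25485 + q(-100, -18) = -25485 + (-100)**2 = -25485 + 10000 = -15485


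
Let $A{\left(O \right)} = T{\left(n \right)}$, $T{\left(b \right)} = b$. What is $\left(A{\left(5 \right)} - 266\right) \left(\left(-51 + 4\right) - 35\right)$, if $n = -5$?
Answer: $22222$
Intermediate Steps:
$A{\left(O \right)} = -5$
$\left(A{\left(5 \right)} - 266\right) \left(\left(-51 + 4\right) - 35\right) = \left(-5 - 266\right) \left(\left(-51 + 4\right) - 35\right) = - 271 \left(-47 - 35\right) = \left(-271\right) \left(-82\right) = 22222$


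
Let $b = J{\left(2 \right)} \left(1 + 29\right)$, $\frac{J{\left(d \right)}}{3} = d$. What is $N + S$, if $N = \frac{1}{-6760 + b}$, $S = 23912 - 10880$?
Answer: $\frac{85750559}{6580} \approx 13032.0$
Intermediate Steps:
$J{\left(d \right)} = 3 d$
$b = 180$ ($b = 3 \cdot 2 \left(1 + 29\right) = 6 \cdot 30 = 180$)
$S = 13032$
$N = - \frac{1}{6580}$ ($N = \frac{1}{-6760 + 180} = \frac{1}{-6580} = - \frac{1}{6580} \approx -0.00015198$)
$N + S = - \frac{1}{6580} + 13032 = \frac{85750559}{6580}$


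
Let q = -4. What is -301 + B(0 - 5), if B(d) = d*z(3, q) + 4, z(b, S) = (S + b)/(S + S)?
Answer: -2381/8 ≈ -297.63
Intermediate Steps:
z(b, S) = (S + b)/(2*S) (z(b, S) = (S + b)/((2*S)) = (S + b)*(1/(2*S)) = (S + b)/(2*S))
B(d) = 4 + d/8 (B(d) = d*((½)*(-4 + 3)/(-4)) + 4 = d*((½)*(-¼)*(-1)) + 4 = d*(⅛) + 4 = d/8 + 4 = 4 + d/8)
-301 + B(0 - 5) = -301 + (4 + (0 - 5)/8) = -301 + (4 + (⅛)*(-5)) = -301 + (4 - 5/8) = -301 + 27/8 = -2381/8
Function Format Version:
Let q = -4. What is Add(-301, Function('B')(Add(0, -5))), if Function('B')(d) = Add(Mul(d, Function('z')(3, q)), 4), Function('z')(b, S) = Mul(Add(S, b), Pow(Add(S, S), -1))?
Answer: Rational(-2381, 8) ≈ -297.63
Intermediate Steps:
Function('z')(b, S) = Mul(Rational(1, 2), Pow(S, -1), Add(S, b)) (Function('z')(b, S) = Mul(Add(S, b), Pow(Mul(2, S), -1)) = Mul(Add(S, b), Mul(Rational(1, 2), Pow(S, -1))) = Mul(Rational(1, 2), Pow(S, -1), Add(S, b)))
Function('B')(d) = Add(4, Mul(Rational(1, 8), d)) (Function('B')(d) = Add(Mul(d, Mul(Rational(1, 2), Pow(-4, -1), Add(-4, 3))), 4) = Add(Mul(d, Mul(Rational(1, 2), Rational(-1, 4), -1)), 4) = Add(Mul(d, Rational(1, 8)), 4) = Add(Mul(Rational(1, 8), d), 4) = Add(4, Mul(Rational(1, 8), d)))
Add(-301, Function('B')(Add(0, -5))) = Add(-301, Add(4, Mul(Rational(1, 8), Add(0, -5)))) = Add(-301, Add(4, Mul(Rational(1, 8), -5))) = Add(-301, Add(4, Rational(-5, 8))) = Add(-301, Rational(27, 8)) = Rational(-2381, 8)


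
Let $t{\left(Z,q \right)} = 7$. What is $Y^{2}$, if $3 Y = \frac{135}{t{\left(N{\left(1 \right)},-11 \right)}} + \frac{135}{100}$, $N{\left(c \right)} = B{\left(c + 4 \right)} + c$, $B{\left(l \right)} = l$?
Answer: $\frac{927369}{19600} \approx 47.315$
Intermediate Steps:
$N{\left(c \right)} = 4 + 2 c$ ($N{\left(c \right)} = \left(c + 4\right) + c = \left(4 + c\right) + c = 4 + 2 c$)
$Y = \frac{963}{140}$ ($Y = \frac{\frac{135}{7} + \frac{135}{100}}{3} = \frac{135 \cdot \frac{1}{7} + 135 \cdot \frac{1}{100}}{3} = \frac{\frac{135}{7} + \frac{27}{20}}{3} = \frac{1}{3} \cdot \frac{2889}{140} = \frac{963}{140} \approx 6.8786$)
$Y^{2} = \left(\frac{963}{140}\right)^{2} = \frac{927369}{19600}$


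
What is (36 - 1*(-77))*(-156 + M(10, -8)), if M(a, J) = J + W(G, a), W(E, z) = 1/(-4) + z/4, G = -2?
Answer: -73111/4 ≈ -18278.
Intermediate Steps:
W(E, z) = -¼ + z/4 (W(E, z) = 1*(-¼) + z*(¼) = -¼ + z/4)
M(a, J) = -¼ + J + a/4 (M(a, J) = J + (-¼ + a/4) = -¼ + J + a/4)
(36 - 1*(-77))*(-156 + M(10, -8)) = (36 - 1*(-77))*(-156 + (-¼ - 8 + (¼)*10)) = (36 + 77)*(-156 + (-¼ - 8 + 5/2)) = 113*(-156 - 23/4) = 113*(-647/4) = -73111/4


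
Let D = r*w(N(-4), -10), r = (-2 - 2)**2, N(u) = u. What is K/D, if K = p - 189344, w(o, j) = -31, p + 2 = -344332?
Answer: 266839/248 ≈ 1076.0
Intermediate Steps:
p = -344334 (p = -2 - 344332 = -344334)
r = 16 (r = (-4)**2 = 16)
D = -496 (D = 16*(-31) = -496)
K = -533678 (K = -344334 - 189344 = -533678)
K/D = -533678/(-496) = -533678*(-1/496) = 266839/248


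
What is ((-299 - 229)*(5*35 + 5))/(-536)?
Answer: 11880/67 ≈ 177.31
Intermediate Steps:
((-299 - 229)*(5*35 + 5))/(-536) = -528*(175 + 5)*(-1/536) = -528*180*(-1/536) = -95040*(-1/536) = 11880/67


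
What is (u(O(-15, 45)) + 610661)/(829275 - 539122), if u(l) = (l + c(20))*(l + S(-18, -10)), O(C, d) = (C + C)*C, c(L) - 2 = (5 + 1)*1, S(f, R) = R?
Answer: 812181/290153 ≈ 2.7991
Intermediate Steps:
c(L) = 8 (c(L) = 2 + (5 + 1)*1 = 2 + 6*1 = 2 + 6 = 8)
O(C, d) = 2*C² (O(C, d) = (2*C)*C = 2*C²)
u(l) = (-10 + l)*(8 + l) (u(l) = (l + 8)*(l - 10) = (8 + l)*(-10 + l) = (-10 + l)*(8 + l))
(u(O(-15, 45)) + 610661)/(829275 - 539122) = ((-80 + (2*(-15)²)² - 4*(-15)²) + 610661)/(829275 - 539122) = ((-80 + (2*225)² - 4*225) + 610661)/290153 = ((-80 + 450² - 2*450) + 610661)*(1/290153) = ((-80 + 202500 - 900) + 610661)*(1/290153) = (201520 + 610661)*(1/290153) = 812181*(1/290153) = 812181/290153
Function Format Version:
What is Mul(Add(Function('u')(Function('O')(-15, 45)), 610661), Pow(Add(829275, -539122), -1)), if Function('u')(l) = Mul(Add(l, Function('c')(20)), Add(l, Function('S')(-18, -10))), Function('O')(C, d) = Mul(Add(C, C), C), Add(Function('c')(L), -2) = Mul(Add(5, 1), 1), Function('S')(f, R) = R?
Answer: Rational(812181, 290153) ≈ 2.7991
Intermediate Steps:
Function('c')(L) = 8 (Function('c')(L) = Add(2, Mul(Add(5, 1), 1)) = Add(2, Mul(6, 1)) = Add(2, 6) = 8)
Function('O')(C, d) = Mul(2, Pow(C, 2)) (Function('O')(C, d) = Mul(Mul(2, C), C) = Mul(2, Pow(C, 2)))
Function('u')(l) = Mul(Add(-10, l), Add(8, l)) (Function('u')(l) = Mul(Add(l, 8), Add(l, -10)) = Mul(Add(8, l), Add(-10, l)) = Mul(Add(-10, l), Add(8, l)))
Mul(Add(Function('u')(Function('O')(-15, 45)), 610661), Pow(Add(829275, -539122), -1)) = Mul(Add(Add(-80, Pow(Mul(2, Pow(-15, 2)), 2), Mul(-2, Mul(2, Pow(-15, 2)))), 610661), Pow(Add(829275, -539122), -1)) = Mul(Add(Add(-80, Pow(Mul(2, 225), 2), Mul(-2, Mul(2, 225))), 610661), Pow(290153, -1)) = Mul(Add(Add(-80, Pow(450, 2), Mul(-2, 450)), 610661), Rational(1, 290153)) = Mul(Add(Add(-80, 202500, -900), 610661), Rational(1, 290153)) = Mul(Add(201520, 610661), Rational(1, 290153)) = Mul(812181, Rational(1, 290153)) = Rational(812181, 290153)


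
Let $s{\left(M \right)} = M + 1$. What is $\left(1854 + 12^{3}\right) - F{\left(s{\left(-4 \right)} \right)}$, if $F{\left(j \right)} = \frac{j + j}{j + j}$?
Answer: $3581$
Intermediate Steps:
$s{\left(M \right)} = 1 + M$
$F{\left(j \right)} = 1$ ($F{\left(j \right)} = \frac{2 j}{2 j} = 2 j \frac{1}{2 j} = 1$)
$\left(1854 + 12^{3}\right) - F{\left(s{\left(-4 \right)} \right)} = \left(1854 + 12^{3}\right) - 1 = \left(1854 + 1728\right) - 1 = 3582 - 1 = 3581$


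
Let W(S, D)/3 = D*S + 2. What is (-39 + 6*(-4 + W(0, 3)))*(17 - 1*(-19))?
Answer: -972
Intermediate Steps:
W(S, D) = 6 + 3*D*S (W(S, D) = 3*(D*S + 2) = 3*(2 + D*S) = 6 + 3*D*S)
(-39 + 6*(-4 + W(0, 3)))*(17 - 1*(-19)) = (-39 + 6*(-4 + (6 + 3*3*0)))*(17 - 1*(-19)) = (-39 + 6*(-4 + (6 + 0)))*(17 + 19) = (-39 + 6*(-4 + 6))*36 = (-39 + 6*2)*36 = (-39 + 12)*36 = -27*36 = -972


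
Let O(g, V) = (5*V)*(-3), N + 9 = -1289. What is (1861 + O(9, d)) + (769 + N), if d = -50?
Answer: 2082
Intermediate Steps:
N = -1298 (N = -9 - 1289 = -1298)
O(g, V) = -15*V
(1861 + O(9, d)) + (769 + N) = (1861 - 15*(-50)) + (769 - 1298) = (1861 + 750) - 529 = 2611 - 529 = 2082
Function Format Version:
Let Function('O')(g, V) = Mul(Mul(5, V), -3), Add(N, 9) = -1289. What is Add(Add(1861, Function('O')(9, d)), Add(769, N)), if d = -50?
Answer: 2082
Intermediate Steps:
N = -1298 (N = Add(-9, -1289) = -1298)
Function('O')(g, V) = Mul(-15, V)
Add(Add(1861, Function('O')(9, d)), Add(769, N)) = Add(Add(1861, Mul(-15, -50)), Add(769, -1298)) = Add(Add(1861, 750), -529) = Add(2611, -529) = 2082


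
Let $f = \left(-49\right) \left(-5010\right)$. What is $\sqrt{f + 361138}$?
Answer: $2 \sqrt{151657} \approx 778.86$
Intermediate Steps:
$f = 245490$
$\sqrt{f + 361138} = \sqrt{245490 + 361138} = \sqrt{606628} = 2 \sqrt{151657}$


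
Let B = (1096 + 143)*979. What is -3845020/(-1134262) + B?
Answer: 687921050021/567131 ≈ 1.2130e+6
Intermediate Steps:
B = 1212981 (B = 1239*979 = 1212981)
-3845020/(-1134262) + B = -3845020/(-1134262) + 1212981 = -3845020*(-1/1134262) + 1212981 = 1922510/567131 + 1212981 = 687921050021/567131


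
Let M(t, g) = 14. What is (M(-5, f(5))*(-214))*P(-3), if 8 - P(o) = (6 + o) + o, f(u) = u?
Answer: -23968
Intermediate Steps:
P(o) = 2 - 2*o (P(o) = 8 - ((6 + o) + o) = 8 - (6 + 2*o) = 8 + (-6 - 2*o) = 2 - 2*o)
(M(-5, f(5))*(-214))*P(-3) = (14*(-214))*(2 - 2*(-3)) = -2996*(2 + 6) = -2996*8 = -23968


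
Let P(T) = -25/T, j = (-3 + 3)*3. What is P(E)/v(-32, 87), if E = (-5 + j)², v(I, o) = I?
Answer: 1/32 ≈ 0.031250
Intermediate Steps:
j = 0 (j = 0*3 = 0)
E = 25 (E = (-5 + 0)² = (-5)² = 25)
P(E)/v(-32, 87) = -25/25/(-32) = -25*1/25*(-1/32) = -1*(-1/32) = 1/32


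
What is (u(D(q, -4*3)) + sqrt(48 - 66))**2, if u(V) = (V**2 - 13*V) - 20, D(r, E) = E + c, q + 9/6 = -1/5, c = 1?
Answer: 59518 + 1464*I*sqrt(2) ≈ 59518.0 + 2070.4*I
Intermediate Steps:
q = -17/10 (q = -3/2 - 1/5 = -17/10 ≈ -1.7000)
D(r, E) = 1 + E (D(r, E) = E + 1 = 1 + E)
u(V) = -20 + V**2 - 13*V
(u(D(q, -4*3)) + sqrt(48 - 66))**2 = ((-20 + (1 - 4*3)**2 - 13*(1 - 4*3)) + sqrt(48 - 66))**2 = ((-20 + (1 - 12)**2 - 13*(1 - 12)) + sqrt(-18))**2 = ((-20 + (-11)**2 - 13*(-11)) + 3*I*sqrt(2))**2 = ((-20 + 121 + 143) + 3*I*sqrt(2))**2 = (244 + 3*I*sqrt(2))**2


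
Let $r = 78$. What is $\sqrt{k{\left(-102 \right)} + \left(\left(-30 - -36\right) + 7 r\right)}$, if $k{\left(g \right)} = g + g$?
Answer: $2 \sqrt{87} \approx 18.655$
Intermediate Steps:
$k{\left(g \right)} = 2 g$
$\sqrt{k{\left(-102 \right)} + \left(\left(-30 - -36\right) + 7 r\right)} = \sqrt{2 \left(-102\right) + \left(\left(-30 - -36\right) + 7 \cdot 78\right)} = \sqrt{-204 + \left(\left(-30 + 36\right) + 546\right)} = \sqrt{-204 + \left(6 + 546\right)} = \sqrt{-204 + 552} = \sqrt{348} = 2 \sqrt{87}$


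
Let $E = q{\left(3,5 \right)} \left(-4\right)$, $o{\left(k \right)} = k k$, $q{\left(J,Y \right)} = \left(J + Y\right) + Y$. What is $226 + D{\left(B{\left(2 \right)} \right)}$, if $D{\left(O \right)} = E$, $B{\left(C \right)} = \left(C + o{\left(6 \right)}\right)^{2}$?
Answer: $174$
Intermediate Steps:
$q{\left(J,Y \right)} = J + 2 Y$
$o{\left(k \right)} = k^{2}$
$B{\left(C \right)} = \left(36 + C\right)^{2}$ ($B{\left(C \right)} = \left(C + 6^{2}\right)^{2} = \left(C + 36\right)^{2} = \left(36 + C\right)^{2}$)
$E = -52$ ($E = \left(3 + 2 \cdot 5\right) \left(-4\right) = \left(3 + 10\right) \left(-4\right) = 13 \left(-4\right) = -52$)
$D{\left(O \right)} = -52$
$226 + D{\left(B{\left(2 \right)} \right)} = 226 - 52 = 174$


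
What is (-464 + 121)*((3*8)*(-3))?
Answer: 24696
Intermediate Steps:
(-464 + 121)*((3*8)*(-3)) = -8232*(-3) = -343*(-72) = 24696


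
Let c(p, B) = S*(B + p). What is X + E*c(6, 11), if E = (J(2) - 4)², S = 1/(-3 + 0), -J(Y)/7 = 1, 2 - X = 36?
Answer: -2159/3 ≈ -719.67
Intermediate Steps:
X = -34 (X = 2 - 1*36 = 2 - 36 = -34)
J(Y) = -7 (J(Y) = -7*1 = -7)
S = -⅓ (S = 1/(-3) = -⅓ ≈ -0.33333)
E = 121 (E = (-7 - 4)² = (-11)² = 121)
c(p, B) = -B/3 - p/3 (c(p, B) = -(B + p)/3 = -B/3 - p/3)
X + E*c(6, 11) = -34 + 121*(-⅓*11 - ⅓*6) = -34 + 121*(-11/3 - 2) = -34 + 121*(-17/3) = -34 - 2057/3 = -2159/3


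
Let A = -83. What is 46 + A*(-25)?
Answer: 2121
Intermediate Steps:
46 + A*(-25) = 46 - 83*(-25) = 46 + 2075 = 2121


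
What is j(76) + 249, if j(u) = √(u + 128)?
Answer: 249 + 2*√51 ≈ 263.28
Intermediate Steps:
j(u) = √(128 + u)
j(76) + 249 = √(128 + 76) + 249 = √204 + 249 = 2*√51 + 249 = 249 + 2*√51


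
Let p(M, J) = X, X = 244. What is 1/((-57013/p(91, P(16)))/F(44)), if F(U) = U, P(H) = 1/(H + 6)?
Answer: -976/5183 ≈ -0.18831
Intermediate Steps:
P(H) = 1/(6 + H)
p(M, J) = 244
1/((-57013/p(91, P(16)))/F(44)) = 1/(-57013/244/44) = 1/(-57013*1/244*(1/44)) = 1/(-57013/244*1/44) = 1/(-5183/976) = -976/5183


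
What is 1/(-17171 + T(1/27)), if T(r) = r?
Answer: -27/463616 ≈ -5.8238e-5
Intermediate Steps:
1/(-17171 + T(1/27)) = 1/(-17171 + 1/27) = 1/(-463616/27) = -27/463616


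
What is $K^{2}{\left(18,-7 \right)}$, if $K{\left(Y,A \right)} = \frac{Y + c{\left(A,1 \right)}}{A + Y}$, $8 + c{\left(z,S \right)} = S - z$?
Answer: $\frac{324}{121} \approx 2.6777$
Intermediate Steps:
$c{\left(z,S \right)} = -8 + S - z$ ($c{\left(z,S \right)} = -8 + \left(S - z\right) = -8 + S - z$)
$K{\left(Y,A \right)} = \frac{-7 + Y - A}{A + Y}$ ($K{\left(Y,A \right)} = \frac{Y - \left(7 + A\right)}{A + Y} = \frac{-7 + Y - A}{A + Y}$)
$K^{2}{\left(18,-7 \right)} = \left(\frac{-7 + 18 - -7}{-7 + 18}\right)^{2} = \left(\frac{-7 + 18 + 7}{11}\right)^{2} = \left(\frac{1}{11} \cdot 18\right)^{2} = \left(\frac{18}{11}\right)^{2} = \frac{324}{121}$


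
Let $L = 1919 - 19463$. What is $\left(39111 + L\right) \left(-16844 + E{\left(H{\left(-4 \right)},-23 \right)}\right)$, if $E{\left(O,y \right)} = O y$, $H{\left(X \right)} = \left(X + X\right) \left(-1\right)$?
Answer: $-367242876$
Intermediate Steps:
$H{\left(X \right)} = - 2 X$ ($H{\left(X \right)} = 2 X \left(-1\right) = - 2 X$)
$L = -17544$ ($L = 1919 - 19463 = -17544$)
$\left(39111 + L\right) \left(-16844 + E{\left(H{\left(-4 \right)},-23 \right)}\right) = \left(39111 - 17544\right) \left(-16844 + \left(-2\right) \left(-4\right) \left(-23\right)\right) = 21567 \left(-16844 + 8 \left(-23\right)\right) = 21567 \left(-16844 - 184\right) = 21567 \left(-17028\right) = -367242876$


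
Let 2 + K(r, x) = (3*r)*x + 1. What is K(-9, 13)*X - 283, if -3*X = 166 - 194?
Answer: -10705/3 ≈ -3568.3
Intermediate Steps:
X = 28/3 (X = -(166 - 194)/3 = -1/3*(-28) = 28/3 ≈ 9.3333)
K(r, x) = -1 + 3*r*x (K(r, x) = -2 + ((3*r)*x + 1) = -2 + (3*r*x + 1) = -2 + (1 + 3*r*x) = -1 + 3*r*x)
K(-9, 13)*X - 283 = (-1 + 3*(-9)*13)*(28/3) - 283 = (-1 - 351)*(28/3) - 283 = -352*28/3 - 283 = -9856/3 - 283 = -10705/3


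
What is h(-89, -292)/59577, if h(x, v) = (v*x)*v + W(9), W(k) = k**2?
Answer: -7588415/59577 ≈ -127.37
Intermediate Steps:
h(x, v) = 81 + x*v**2 (h(x, v) = (v*x)*v + 9**2 = x*v**2 + 81 = 81 + x*v**2)
h(-89, -292)/59577 = (81 - 89*(-292)**2)/59577 = (81 - 89*85264)*(1/59577) = (81 - 7588496)*(1/59577) = -7588415*1/59577 = -7588415/59577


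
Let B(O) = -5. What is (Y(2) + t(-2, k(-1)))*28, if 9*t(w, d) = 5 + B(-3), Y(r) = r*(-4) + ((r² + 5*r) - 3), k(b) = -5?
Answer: 84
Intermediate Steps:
Y(r) = -3 + r + r² (Y(r) = -4*r + (-3 + r² + 5*r) = -3 + r + r²)
t(w, d) = 0 (t(w, d) = (5 - 5)/9 = (⅑)*0 = 0)
(Y(2) + t(-2, k(-1)))*28 = ((-3 + 2 + 2²) + 0)*28 = ((-3 + 2 + 4) + 0)*28 = (3 + 0)*28 = 3*28 = 84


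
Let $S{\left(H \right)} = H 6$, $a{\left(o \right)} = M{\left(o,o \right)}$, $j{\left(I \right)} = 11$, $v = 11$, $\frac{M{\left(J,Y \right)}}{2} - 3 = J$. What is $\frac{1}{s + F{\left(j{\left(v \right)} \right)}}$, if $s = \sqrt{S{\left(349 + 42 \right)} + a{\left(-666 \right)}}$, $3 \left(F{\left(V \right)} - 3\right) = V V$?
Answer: $\frac{39}{772} - \frac{9 \sqrt{255}}{3860} \approx 0.013285$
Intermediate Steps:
$M{\left(J,Y \right)} = 6 + 2 J$
$F{\left(V \right)} = 3 + \frac{V^{2}}{3}$ ($F{\left(V \right)} = 3 + \frac{V V}{3} = 3 + \frac{V^{2}}{3}$)
$a{\left(o \right)} = 6 + 2 o$
$S{\left(H \right)} = 6 H$
$s = 2 \sqrt{255}$ ($s = \sqrt{6 \left(349 + 42\right) + \left(6 + 2 \left(-666\right)\right)} = \sqrt{6 \cdot 391 + \left(6 - 1332\right)} = \sqrt{2346 - 1326} = \sqrt{1020} = 2 \sqrt{255} \approx 31.937$)
$\frac{1}{s + F{\left(j{\left(v \right)} \right)}} = \frac{1}{2 \sqrt{255} + \left(3 + \frac{11^{2}}{3}\right)} = \frac{1}{2 \sqrt{255} + \left(3 + \frac{1}{3} \cdot 121\right)} = \frac{1}{2 \sqrt{255} + \left(3 + \frac{121}{3}\right)} = \frac{1}{2 \sqrt{255} + \frac{130}{3}} = \frac{1}{\frac{130}{3} + 2 \sqrt{255}}$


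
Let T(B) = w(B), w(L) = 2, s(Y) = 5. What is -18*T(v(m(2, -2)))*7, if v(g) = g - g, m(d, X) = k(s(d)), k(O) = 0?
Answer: -252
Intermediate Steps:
m(d, X) = 0
v(g) = 0
T(B) = 2
-18*T(v(m(2, -2)))*7 = -18*2*7 = -36*7 = -252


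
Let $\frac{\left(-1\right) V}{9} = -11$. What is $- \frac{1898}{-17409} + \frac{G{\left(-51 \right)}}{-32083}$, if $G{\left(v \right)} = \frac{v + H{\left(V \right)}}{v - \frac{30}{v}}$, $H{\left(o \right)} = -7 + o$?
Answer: $\frac{52197892711}{478662735579} \approx 0.10905$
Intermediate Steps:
$V = 99$ ($V = \left(-9\right) \left(-11\right) = 99$)
$G{\left(v \right)} = \frac{92 + v}{v - \frac{30}{v}}$ ($G{\left(v \right)} = \frac{v + \left(-7 + 99\right)}{v - \frac{30}{v}} = \frac{v + 92}{v - \frac{30}{v}} = \frac{92 + v}{v - \frac{30}{v}}$)
$- \frac{1898}{-17409} + \frac{G{\left(-51 \right)}}{-32083} = - \frac{1898}{-17409} + \frac{\left(-51\right) \frac{1}{-30 + \left(-51\right)^{2}} \left(92 - 51\right)}{-32083} = \left(-1898\right) \left(- \frac{1}{17409}\right) + \left(-51\right) \frac{1}{-30 + 2601} \cdot 41 \left(- \frac{1}{32083}\right) = \frac{1898}{17409} + \left(-51\right) \frac{1}{2571} \cdot 41 \left(- \frac{1}{32083}\right) = \frac{1898}{17409} - - \frac{697}{27495131} = \frac{1898}{17409} + \frac{697}{27495131} = \frac{52197892711}{478662735579}$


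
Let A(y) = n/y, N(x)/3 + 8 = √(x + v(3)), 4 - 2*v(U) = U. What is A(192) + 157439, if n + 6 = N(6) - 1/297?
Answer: 8977792625/57024 + √26/128 ≈ 1.5744e+5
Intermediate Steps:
v(U) = 2 - U/2
N(x) = -24 + 3*√(½ + x) (N(x) = -24 + 3*√(x + (2 - ½*3)) = -24 + 3*√(x + (2 - 3/2)) = -24 + 3*√(x + ½) = -24 + 3*√(½ + x))
n = -8911/297 + 3*√26/2 (n = -6 + ((-24 + 3*√(2 + 4*6)/2) - 1/297) = -6 + ((-24 + 3*√(2 + 24)/2) - 1*1/297) = -6 + ((-24 + 3*√26/2) - 1/297) = -6 + (-7129/297 + 3*√26/2) = -8911/297 + 3*√26/2 ≈ -22.355)
A(y) = (-8911/297 + 3*√26/2)/y
A(192) + 157439 = (1/594)*(-17822 + 891*√26)/192 + 157439 = (1/594)*(1/192)*(-17822 + 891*√26) + 157439 = (-8911/57024 + √26/128) + 157439 = 8977792625/57024 + √26/128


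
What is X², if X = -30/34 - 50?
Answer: 748225/289 ≈ 2589.0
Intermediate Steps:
X = -865/17 (X = -30*1/34 - 50 = -15/17 - 50 = -865/17 ≈ -50.882)
X² = (-865/17)² = 748225/289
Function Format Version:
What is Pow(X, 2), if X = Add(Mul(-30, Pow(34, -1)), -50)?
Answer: Rational(748225, 289) ≈ 2589.0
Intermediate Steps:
X = Rational(-865, 17) (X = Add(Mul(-30, Rational(1, 34)), -50) = Add(Rational(-15, 17), -50) = Rational(-865, 17) ≈ -50.882)
Pow(X, 2) = Pow(Rational(-865, 17), 2) = Rational(748225, 289)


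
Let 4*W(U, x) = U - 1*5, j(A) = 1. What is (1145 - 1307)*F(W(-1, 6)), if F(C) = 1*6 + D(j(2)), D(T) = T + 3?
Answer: -1620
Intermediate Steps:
W(U, x) = -5/4 + U/4 (W(U, x) = (U - 1*5)/4 = (U - 5)/4 = (-5 + U)/4 = -5/4 + U/4)
D(T) = 3 + T
F(C) = 10 (F(C) = 1*6 + (3 + 1) = 6 + 4 = 10)
(1145 - 1307)*F(W(-1, 6)) = (1145 - 1307)*10 = -162*10 = -1620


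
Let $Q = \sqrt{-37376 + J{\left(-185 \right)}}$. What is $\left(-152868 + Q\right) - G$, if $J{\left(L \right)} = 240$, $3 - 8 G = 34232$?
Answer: $- \frac{1188715}{8} + 4 i \sqrt{2321} \approx -1.4859 \cdot 10^{5} + 192.71 i$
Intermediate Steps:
$G = - \frac{34229}{8}$ ($G = \frac{3}{8} - 4279 = - \frac{34229}{8} \approx -4278.6$)
$Q = 4 i \sqrt{2321}$ ($Q = \sqrt{-37376 + 240} = \sqrt{-37136} = 4 i \sqrt{2321} \approx 192.71 i$)
$\left(-152868 + Q\right) - G = \left(-152868 + 4 i \sqrt{2321}\right) - - \frac{34229}{8} = \left(-152868 + 4 i \sqrt{2321}\right) + \frac{34229}{8} = - \frac{1188715}{8} + 4 i \sqrt{2321}$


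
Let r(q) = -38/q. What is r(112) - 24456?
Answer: -1369555/56 ≈ -24456.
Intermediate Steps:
r(112) - 24456 = -38/112 - 24456 = -38*1/112 - 24456 = -19/56 - 24456 = -1369555/56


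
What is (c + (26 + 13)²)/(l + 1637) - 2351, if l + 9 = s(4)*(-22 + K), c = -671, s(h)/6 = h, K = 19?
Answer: -1828653/778 ≈ -2350.5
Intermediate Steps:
s(h) = 6*h
l = -81 (l = -9 + (6*4)*(-22 + 19) = -9 + 24*(-3) = -9 - 72 = -81)
(c + (26 + 13)²)/(l + 1637) - 2351 = (-671 + (26 + 13)²)/(-81 + 1637) - 2351 = (-671 + 39²)/1556 - 2351 = (-671 + 1521)*(1/1556) - 2351 = 850*(1/1556) - 2351 = 425/778 - 2351 = -1828653/778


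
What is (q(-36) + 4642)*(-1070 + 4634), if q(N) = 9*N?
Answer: 15389352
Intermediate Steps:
(q(-36) + 4642)*(-1070 + 4634) = (9*(-36) + 4642)*(-1070 + 4634) = (-324 + 4642)*3564 = 4318*3564 = 15389352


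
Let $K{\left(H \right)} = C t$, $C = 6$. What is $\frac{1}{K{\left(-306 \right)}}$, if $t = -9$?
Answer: $- \frac{1}{54} \approx -0.018519$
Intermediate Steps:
$K{\left(H \right)} = -54$ ($K{\left(H \right)} = 6 \left(-9\right) = -54$)
$\frac{1}{K{\left(-306 \right)}} = \frac{1}{-54} = - \frac{1}{54}$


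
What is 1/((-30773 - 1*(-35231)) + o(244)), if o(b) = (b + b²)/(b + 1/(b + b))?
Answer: 119073/560000074 ≈ 0.00021263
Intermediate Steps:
o(b) = (b + b²)/(b + 1/(2*b))
1/((-30773 - 1*(-35231)) + o(244)) = 1/((-30773 - 1*(-35231)) + 2*244²*(1 + 244)/(1 + 2*244²)) = 1/((-30773 + 35231) + 2*59536*245/(1 + 2*59536)) = 1/(4458 + 2*59536*245/(1 + 119072)) = 1/(4458 + 2*59536*245/119073) = 1/(4458 + 2*59536*(1/119073)*245) = 1/(4458 + 29172640/119073) = 1/(560000074/119073) = 119073/560000074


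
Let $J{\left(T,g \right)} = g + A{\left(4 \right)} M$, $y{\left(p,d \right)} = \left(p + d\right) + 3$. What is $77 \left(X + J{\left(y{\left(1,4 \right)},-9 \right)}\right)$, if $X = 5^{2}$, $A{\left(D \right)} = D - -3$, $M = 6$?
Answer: $4466$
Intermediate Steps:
$A{\left(D \right)} = 3 + D$ ($A{\left(D \right)} = D + 3 = 3 + D$)
$y{\left(p,d \right)} = 3 + d + p$ ($y{\left(p,d \right)} = \left(d + p\right) + 3 = 3 + d + p$)
$J{\left(T,g \right)} = 42 + g$ ($J{\left(T,g \right)} = g + \left(3 + 4\right) 6 = g + 7 \cdot 6 = g + 42 = 42 + g$)
$X = 25$
$77 \left(X + J{\left(y{\left(1,4 \right)},-9 \right)}\right) = 77 \left(25 + \left(42 - 9\right)\right) = 77 \left(25 + 33\right) = 77 \cdot 58 = 4466$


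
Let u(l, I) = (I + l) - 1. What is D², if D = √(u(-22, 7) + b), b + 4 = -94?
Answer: -114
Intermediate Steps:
b = -98 (b = -4 - 94 = -98)
u(l, I) = -1 + I + l
D = I*√114 (D = √((-1 + 7 - 22) - 98) = √(-16 - 98) = √(-114) = I*√114 ≈ 10.677*I)
D² = (I*√114)² = -114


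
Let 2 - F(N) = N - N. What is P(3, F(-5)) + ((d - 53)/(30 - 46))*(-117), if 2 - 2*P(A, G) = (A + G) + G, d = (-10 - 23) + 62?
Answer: -178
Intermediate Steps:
F(N) = 2 (F(N) = 2 - (N - N) = 2 - 1*0 = 2 + 0 = 2)
d = 29 (d = -33 + 62 = 29)
P(A, G) = 1 - G - A/2 (P(A, G) = 1 - ((A + G) + G)/2 = 1 - (A + 2*G)/2 = 1 + (-G - A/2) = 1 - G - A/2)
P(3, F(-5)) + ((d - 53)/(30 - 46))*(-117) = (1 - 1*2 - ½*3) + ((29 - 53)/(30 - 46))*(-117) = (1 - 2 - 3/2) - 24/(-16)*(-117) = -5/2 - 24*(-1/16)*(-117) = -5/2 + (3/2)*(-117) = -5/2 - 351/2 = -178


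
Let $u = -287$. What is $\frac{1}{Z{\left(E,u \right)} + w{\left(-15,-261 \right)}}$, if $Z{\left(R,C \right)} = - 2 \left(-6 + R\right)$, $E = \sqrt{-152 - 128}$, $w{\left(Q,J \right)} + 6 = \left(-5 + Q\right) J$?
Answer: $\frac{2613}{13656098} + \frac{i \sqrt{70}}{6828049} \approx 0.00019134 + 1.2253 \cdot 10^{-6} i$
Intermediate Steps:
$w{\left(Q,J \right)} = -6 + J \left(-5 + Q\right)$ ($w{\left(Q,J \right)} = -6 + \left(-5 + Q\right) J = -6 + J \left(-5 + Q\right)$)
$E = 2 i \sqrt{70}$ ($E = \sqrt{-280} = 2 i \sqrt{70} \approx 16.733 i$)
$Z{\left(R,C \right)} = 12 - 2 R$
$\frac{1}{Z{\left(E,u \right)} + w{\left(-15,-261 \right)}} = \frac{1}{\left(12 - 2 \cdot 2 i \sqrt{70}\right) - -5214} = \frac{1}{\left(12 - 4 i \sqrt{70}\right) + \left(-6 + 1305 + 3915\right)} = \frac{1}{\left(12 - 4 i \sqrt{70}\right) + 5214} = \frac{1}{5226 - 4 i \sqrt{70}}$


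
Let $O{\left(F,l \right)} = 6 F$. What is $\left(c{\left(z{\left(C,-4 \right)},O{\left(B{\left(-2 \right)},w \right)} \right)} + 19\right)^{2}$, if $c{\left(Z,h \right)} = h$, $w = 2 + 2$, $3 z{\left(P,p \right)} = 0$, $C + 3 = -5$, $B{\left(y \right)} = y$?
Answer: $49$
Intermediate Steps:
$C = -8$ ($C = -3 - 5 = -8$)
$z{\left(P,p \right)} = 0$ ($z{\left(P,p \right)} = \frac{1}{3} \cdot 0 = 0$)
$w = 4$
$\left(c{\left(z{\left(C,-4 \right)},O{\left(B{\left(-2 \right)},w \right)} \right)} + 19\right)^{2} = \left(6 \left(-2\right) + 19\right)^{2} = \left(-12 + 19\right)^{2} = 7^{2} = 49$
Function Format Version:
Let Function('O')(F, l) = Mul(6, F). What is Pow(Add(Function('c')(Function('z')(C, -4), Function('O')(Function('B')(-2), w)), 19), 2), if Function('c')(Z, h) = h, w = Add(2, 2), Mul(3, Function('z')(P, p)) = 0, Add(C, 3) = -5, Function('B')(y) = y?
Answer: 49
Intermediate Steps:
C = -8 (C = Add(-3, -5) = -8)
Function('z')(P, p) = 0 (Function('z')(P, p) = Mul(Rational(1, 3), 0) = 0)
w = 4
Pow(Add(Function('c')(Function('z')(C, -4), Function('O')(Function('B')(-2), w)), 19), 2) = Pow(Add(Mul(6, -2), 19), 2) = Pow(Add(-12, 19), 2) = Pow(7, 2) = 49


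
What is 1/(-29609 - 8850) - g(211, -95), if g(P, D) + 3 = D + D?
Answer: 7422586/38459 ≈ 193.00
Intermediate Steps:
g(P, D) = -3 + 2*D (g(P, D) = -3 + (D + D) = -3 + 2*D)
1/(-29609 - 8850) - g(211, -95) = 1/(-29609 - 8850) - (-3 + 2*(-95)) = 1/(-38459) - (-3 - 190) = -1/38459 - 1*(-193) = -1/38459 + 193 = 7422586/38459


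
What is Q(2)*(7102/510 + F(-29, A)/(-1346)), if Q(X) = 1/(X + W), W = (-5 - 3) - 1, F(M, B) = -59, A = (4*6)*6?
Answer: -4794691/2402610 ≈ -1.9956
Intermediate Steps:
A = 144 (A = 24*6 = 144)
W = -9 (W = -8 - 1 = -9)
Q(X) = 1/(-9 + X) (Q(X) = 1/(X - 9) = 1/(-9 + X))
Q(2)*(7102/510 + F(-29, A)/(-1346)) = (7102/510 - 59/(-1346))/(-9 + 2) = (7102*(1/510) - 59*(-1/1346))/(-7) = -(3551/255 + 59/1346)/7 = -⅐*4794691/343230 = -4794691/2402610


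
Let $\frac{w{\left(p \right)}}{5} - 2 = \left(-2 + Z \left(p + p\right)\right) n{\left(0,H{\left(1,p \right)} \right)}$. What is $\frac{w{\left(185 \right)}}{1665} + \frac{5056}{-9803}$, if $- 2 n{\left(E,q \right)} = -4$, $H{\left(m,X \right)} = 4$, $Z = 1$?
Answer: $\frac{616774}{362711} \approx 1.7005$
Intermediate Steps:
$n{\left(E,q \right)} = 2$ ($n{\left(E,q \right)} = \left(- \frac{1}{2}\right) \left(-4\right) = 2$)
$w{\left(p \right)} = -10 + 20 p$ ($w{\left(p \right)} = 10 + 5 \left(-2 + 1 \left(p + p\right)\right) 2 = 10 + 5 \left(-2 + 1 \cdot 2 p\right) 2 = 10 + 5 \left(-2 + 2 p\right) 2 = 10 + 5 \left(-4 + 4 p\right) = 10 + \left(-20 + 20 p\right) = -10 + 20 p$)
$\frac{w{\left(185 \right)}}{1665} + \frac{5056}{-9803} = \frac{-10 + 20 \cdot 185}{1665} + \frac{5056}{-9803} = \left(-10 + 3700\right) \frac{1}{1665} + 5056 \left(- \frac{1}{9803}\right) = 3690 \cdot \frac{1}{1665} - \frac{5056}{9803} = \frac{82}{37} - \frac{5056}{9803} = \frac{616774}{362711}$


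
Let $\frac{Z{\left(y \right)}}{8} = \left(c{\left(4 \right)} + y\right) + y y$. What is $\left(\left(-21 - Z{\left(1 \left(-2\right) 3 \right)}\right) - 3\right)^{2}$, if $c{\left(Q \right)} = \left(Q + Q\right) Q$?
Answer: $270400$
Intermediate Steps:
$c{\left(Q \right)} = 2 Q^{2}$ ($c{\left(Q \right)} = 2 Q Q = 2 Q^{2}$)
$Z{\left(y \right)} = 256 + 8 y + 8 y^{2}$ ($Z{\left(y \right)} = 8 \left(\left(2 \cdot 4^{2} + y\right) + y y\right) = 8 \left(\left(2 \cdot 16 + y\right) + y^{2}\right) = 8 \left(\left(32 + y\right) + y^{2}\right) = 8 \left(32 + y + y^{2}\right) = 256 + 8 y + 8 y^{2}$)
$\left(\left(-21 - Z{\left(1 \left(-2\right) 3 \right)}\right) - 3\right)^{2} = \left(\left(-21 - \left(256 + 8 \cdot 1 \left(-2\right) 3 + 8 \left(1 \left(-2\right) 3\right)^{2}\right)\right) - 3\right)^{2} = \left(\left(-21 - \left(256 + 8 \left(\left(-2\right) 3\right) + 8 \left(\left(-2\right) 3\right)^{2}\right)\right) - 3\right)^{2} = \left(\left(-21 - \left(256 + 8 \left(-6\right) + 8 \left(-6\right)^{2}\right)\right) - 3\right)^{2} = \left(\left(-21 - \left(256 - 48 + 8 \cdot 36\right)\right) - 3\right)^{2} = \left(\left(-21 - \left(256 - 48 + 288\right)\right) - 3\right)^{2} = \left(\left(-21 - 496\right) - 3\right)^{2} = \left(-517 - 3\right)^{2} = \left(-520\right)^{2} = 270400$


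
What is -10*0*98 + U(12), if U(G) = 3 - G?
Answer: -9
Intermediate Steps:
-10*0*98 + U(12) = -10*0*98 + (3 - 1*12) = 0*98 + (3 - 12) = 0 - 9 = -9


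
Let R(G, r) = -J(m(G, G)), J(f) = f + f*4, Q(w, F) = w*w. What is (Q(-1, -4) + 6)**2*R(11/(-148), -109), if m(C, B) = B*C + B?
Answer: 369215/21904 ≈ 16.856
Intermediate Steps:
Q(w, F) = w**2
m(C, B) = B + B*C
J(f) = 5*f (J(f) = f + 4*f = 5*f)
R(G, r) = -5*G*(1 + G)
(Q(-1, -4) + 6)**2*R(11/(-148), -109) = ((-1)**2 + 6)**2*(-5*11/(-148)*(1 + 11/(-148))) = (1 + 6)**2*(-5*11*(-1/148)*(1 + 11*(-1/148))) = 7**2*(-5*(-11/148)*(1 - 11/148)) = 49*(-5*(-11/148)*137/148) = 49*(7535/21904) = 369215/21904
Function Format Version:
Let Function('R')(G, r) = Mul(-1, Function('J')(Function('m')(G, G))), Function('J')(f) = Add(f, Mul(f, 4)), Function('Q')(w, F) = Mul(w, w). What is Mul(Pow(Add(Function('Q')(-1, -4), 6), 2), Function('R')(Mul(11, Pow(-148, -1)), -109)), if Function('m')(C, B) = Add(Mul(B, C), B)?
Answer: Rational(369215, 21904) ≈ 16.856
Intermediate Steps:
Function('Q')(w, F) = Pow(w, 2)
Function('m')(C, B) = Add(B, Mul(B, C))
Function('J')(f) = Mul(5, f) (Function('J')(f) = Add(f, Mul(4, f)) = Mul(5, f))
Function('R')(G, r) = Mul(-5, G, Add(1, G)) (Function('R')(G, r) = Mul(-1, Mul(5, Mul(G, Add(1, G)))) = Mul(-1, Mul(5, G, Add(1, G))) = Mul(-5, G, Add(1, G)))
Mul(Pow(Add(Function('Q')(-1, -4), 6), 2), Function('R')(Mul(11, Pow(-148, -1)), -109)) = Mul(Pow(Add(Pow(-1, 2), 6), 2), Mul(-5, Mul(11, Pow(-148, -1)), Add(1, Mul(11, Pow(-148, -1))))) = Mul(Pow(Add(1, 6), 2), Mul(-5, Mul(11, Rational(-1, 148)), Add(1, Mul(11, Rational(-1, 148))))) = Mul(Pow(7, 2), Mul(-5, Rational(-11, 148), Add(1, Rational(-11, 148)))) = Mul(49, Mul(-5, Rational(-11, 148), Rational(137, 148))) = Mul(49, Rational(7535, 21904)) = Rational(369215, 21904)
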